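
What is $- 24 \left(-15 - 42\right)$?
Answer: $1368$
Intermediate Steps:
$- 24 \left(-15 - 42\right) = \left(-24\right) \left(-57\right) = 1368$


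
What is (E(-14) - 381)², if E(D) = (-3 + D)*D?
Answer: 20449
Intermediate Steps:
E(D) = D*(-3 + D)
(E(-14) - 381)² = (-14*(-3 - 14) - 381)² = (-14*(-17) - 381)² = (238 - 381)² = (-143)² = 20449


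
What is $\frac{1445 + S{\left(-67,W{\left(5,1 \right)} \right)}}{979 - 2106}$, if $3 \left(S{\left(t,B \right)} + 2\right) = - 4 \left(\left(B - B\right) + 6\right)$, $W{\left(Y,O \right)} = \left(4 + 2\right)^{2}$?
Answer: $- \frac{205}{161} \approx -1.2733$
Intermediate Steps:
$W{\left(Y,O \right)} = 36$ ($W{\left(Y,O \right)} = 6^{2} = 36$)
$S{\left(t,B \right)} = -10$ ($S{\left(t,B \right)} = -2 + \frac{\left(-4\right) \left(\left(B - B\right) + 6\right)}{3} = -2 + \frac{\left(-4\right) \left(0 + 6\right)}{3} = -2 + \frac{\left(-4\right) 6}{3} = -2 + \frac{1}{3} \left(-24\right) = -2 - 8 = -10$)
$\frac{1445 + S{\left(-67,W{\left(5,1 \right)} \right)}}{979 - 2106} = \frac{1445 - 10}{979 - 2106} = \frac{1435}{-1127} = 1435 \left(- \frac{1}{1127}\right) = - \frac{205}{161}$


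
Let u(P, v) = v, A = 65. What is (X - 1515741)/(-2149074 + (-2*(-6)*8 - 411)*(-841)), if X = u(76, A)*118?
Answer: 1508071/1884159 ≈ 0.80040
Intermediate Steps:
X = 7670 (X = 65*118 = 7670)
(X - 1515741)/(-2149074 + (-2*(-6)*8 - 411)*(-841)) = (7670 - 1515741)/(-2149074 + (-2*(-6)*8 - 411)*(-841)) = -1508071/(-2149074 + (12*8 - 411)*(-841)) = -1508071/(-2149074 + (96 - 411)*(-841)) = -1508071/(-2149074 - 315*(-841)) = -1508071/(-2149074 + 264915) = -1508071/(-1884159) = -1508071*(-1/1884159) = 1508071/1884159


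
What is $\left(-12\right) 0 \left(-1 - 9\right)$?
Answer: $0$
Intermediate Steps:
$\left(-12\right) 0 \left(-1 - 9\right) = 0 \left(-10\right) = 0$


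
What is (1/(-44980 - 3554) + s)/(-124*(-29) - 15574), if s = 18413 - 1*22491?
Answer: 197921653/581340252 ≈ 0.34046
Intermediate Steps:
s = -4078 (s = 18413 - 22491 = -4078)
(1/(-44980 - 3554) + s)/(-124*(-29) - 15574) = (1/(-44980 - 3554) - 4078)/(-124*(-29) - 15574) = (1/(-48534) - 4078)/(3596 - 15574) = (-1/48534 - 4078)/(-11978) = -197921653/48534*(-1/11978) = 197921653/581340252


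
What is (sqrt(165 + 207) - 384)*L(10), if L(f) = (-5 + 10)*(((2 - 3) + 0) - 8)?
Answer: 17280 - 90*sqrt(93) ≈ 16412.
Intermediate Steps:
L(f) = -45 (L(f) = 5*((-1 + 0) - 8) = 5*(-1 - 8) = 5*(-9) = -45)
(sqrt(165 + 207) - 384)*L(10) = (sqrt(165 + 207) - 384)*(-45) = (sqrt(372) - 384)*(-45) = (2*sqrt(93) - 384)*(-45) = (-384 + 2*sqrt(93))*(-45) = 17280 - 90*sqrt(93)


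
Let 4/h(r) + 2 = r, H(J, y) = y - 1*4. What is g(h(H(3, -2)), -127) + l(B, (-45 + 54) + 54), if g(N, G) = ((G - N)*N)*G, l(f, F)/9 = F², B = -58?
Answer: 110753/4 ≈ 27688.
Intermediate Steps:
H(J, y) = -4 + y (H(J, y) = y - 4 = -4 + y)
h(r) = 4/(-2 + r)
l(f, F) = 9*F²
g(N, G) = G*N*(G - N) (g(N, G) = (N*(G - N))*G = G*N*(G - N))
g(h(H(3, -2)), -127) + l(B, (-45 + 54) + 54) = -127*4/(-2 + (-4 - 2))*(-127 - 4/(-2 + (-4 - 2))) + 9*((-45 + 54) + 54)² = -127*4/(-2 - 6)*(-127 - 4/(-2 - 6)) + 9*(9 + 54)² = -127*4/(-8)*(-127 - 4/(-8)) + 9*63² = -127*4*(-⅛)*(-127 - 4*(-1)/8) + 9*3969 = -127*(-½)*(-127 - 1*(-½)) + 35721 = -127*(-½)*(-127 + ½) + 35721 = -127*(-½)*(-253/2) + 35721 = -32131/4 + 35721 = 110753/4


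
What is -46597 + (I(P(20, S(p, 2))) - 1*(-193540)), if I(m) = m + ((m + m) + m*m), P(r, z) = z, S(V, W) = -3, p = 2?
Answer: 146943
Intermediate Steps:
I(m) = m² + 3*m (I(m) = m + (2*m + m²) = m + (m² + 2*m) = m² + 3*m)
-46597 + (I(P(20, S(p, 2))) - 1*(-193540)) = -46597 + (-3*(3 - 3) - 1*(-193540)) = -46597 + (-3*0 + 193540) = -46597 + (0 + 193540) = -46597 + 193540 = 146943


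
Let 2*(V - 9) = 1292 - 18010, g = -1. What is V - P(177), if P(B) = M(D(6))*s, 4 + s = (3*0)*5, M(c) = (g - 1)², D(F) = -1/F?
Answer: -8334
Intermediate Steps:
M(c) = 4 (M(c) = (-1 - 1)² = (-2)² = 4)
s = -4 (s = -4 + (3*0)*5 = -4 + 0*5 = -4 + 0 = -4)
P(B) = -16 (P(B) = 4*(-4) = -16)
V = -8350 (V = 9 + (1292 - 18010)/2 = 9 + (½)*(-16718) = 9 - 8359 = -8350)
V - P(177) = -8350 - 1*(-16) = -8350 + 16 = -8334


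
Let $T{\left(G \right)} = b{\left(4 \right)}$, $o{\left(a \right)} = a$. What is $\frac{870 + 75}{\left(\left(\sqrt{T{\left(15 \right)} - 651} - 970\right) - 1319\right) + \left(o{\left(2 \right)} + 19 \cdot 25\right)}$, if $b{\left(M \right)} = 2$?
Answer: $- \frac{1712340}{3283993} - \frac{945 i \sqrt{649}}{3283993} \approx -0.52142 - 0.0073308 i$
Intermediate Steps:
$T{\left(G \right)} = 2$
$\frac{870 + 75}{\left(\left(\sqrt{T{\left(15 \right)} - 651} - 970\right) - 1319\right) + \left(o{\left(2 \right)} + 19 \cdot 25\right)} = \frac{870 + 75}{\left(\left(\sqrt{2 - 651} - 970\right) - 1319\right) + \left(2 + 19 \cdot 25\right)} = \frac{945}{\left(\left(\sqrt{-649} - 970\right) - 1319\right) + \left(2 + 475\right)} = \frac{945}{\left(\left(i \sqrt{649} - 970\right) - 1319\right) + 477} = \frac{945}{\left(\left(-970 + i \sqrt{649}\right) - 1319\right) + 477} = \frac{945}{\left(-2289 + i \sqrt{649}\right) + 477} = \frac{945}{-1812 + i \sqrt{649}}$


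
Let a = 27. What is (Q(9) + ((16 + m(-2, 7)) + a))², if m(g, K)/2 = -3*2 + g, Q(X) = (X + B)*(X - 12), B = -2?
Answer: 36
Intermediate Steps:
Q(X) = (-12 + X)*(-2 + X) (Q(X) = (X - 2)*(X - 12) = (-2 + X)*(-12 + X) = (-12 + X)*(-2 + X))
m(g, K) = -12 + 2*g (m(g, K) = 2*(-3*2 + g) = 2*(-6 + g) = -12 + 2*g)
(Q(9) + ((16 + m(-2, 7)) + a))² = ((24 + 9² - 14*9) + ((16 + (-12 + 2*(-2))) + 27))² = ((24 + 81 - 126) + ((16 + (-12 - 4)) + 27))² = (-21 + ((16 - 16) + 27))² = (-21 + (0 + 27))² = (-21 + 27)² = 6² = 36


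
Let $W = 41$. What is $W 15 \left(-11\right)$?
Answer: $-6765$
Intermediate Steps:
$W 15 \left(-11\right) = 41 \cdot 15 \left(-11\right) = 615 \left(-11\right) = -6765$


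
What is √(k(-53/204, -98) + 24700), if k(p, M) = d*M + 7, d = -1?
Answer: 11*√205 ≈ 157.50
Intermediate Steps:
k(p, M) = 7 - M (k(p, M) = -M + 7 = 7 - M)
√(k(-53/204, -98) + 24700) = √((7 - 1*(-98)) + 24700) = √((7 + 98) + 24700) = √(105 + 24700) = √24805 = 11*√205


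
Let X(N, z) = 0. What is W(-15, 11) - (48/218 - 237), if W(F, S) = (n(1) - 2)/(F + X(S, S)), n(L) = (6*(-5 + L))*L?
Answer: 389969/1635 ≈ 238.51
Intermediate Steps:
n(L) = L*(-30 + 6*L) (n(L) = (-30 + 6*L)*L = L*(-30 + 6*L))
W(F, S) = -26/F (W(F, S) = (6*1*(-5 + 1) - 2)/(F + 0) = (6*1*(-4) - 2)/F = (-24 - 2)/F = -26/F)
W(-15, 11) - (48/218 - 237) = -26/(-15) - (48/218 - 237) = -26*(-1/15) - (48*(1/218) - 237) = 26/15 - (24/109 - 237) = 26/15 - 1*(-25809/109) = 26/15 + 25809/109 = 389969/1635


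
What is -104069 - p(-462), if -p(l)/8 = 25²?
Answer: -99069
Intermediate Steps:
p(l) = -5000 (p(l) = -8*25² = -8*625 = -5000)
-104069 - p(-462) = -104069 - 1*(-5000) = -104069 + 5000 = -99069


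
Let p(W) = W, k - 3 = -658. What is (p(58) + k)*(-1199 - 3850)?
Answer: 3014253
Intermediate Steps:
k = -655 (k = 3 - 658 = -655)
(p(58) + k)*(-1199 - 3850) = (58 - 655)*(-1199 - 3850) = -597*(-5049) = 3014253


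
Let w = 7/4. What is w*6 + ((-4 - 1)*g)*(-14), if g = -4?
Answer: -539/2 ≈ -269.50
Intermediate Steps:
w = 7/4 (w = 7*(¼) = 7/4 ≈ 1.7500)
w*6 + ((-4 - 1)*g)*(-14) = (7/4)*6 + ((-4 - 1)*(-4))*(-14) = 21/2 - 5*(-4)*(-14) = 21/2 + 20*(-14) = 21/2 - 280 = -539/2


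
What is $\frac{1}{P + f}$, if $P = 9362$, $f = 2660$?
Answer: $\frac{1}{12022} \approx 8.3181 \cdot 10^{-5}$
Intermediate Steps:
$\frac{1}{P + f} = \frac{1}{9362 + 2660} = \frac{1}{12022}$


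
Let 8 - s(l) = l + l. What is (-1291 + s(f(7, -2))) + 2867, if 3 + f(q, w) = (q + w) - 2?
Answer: 1584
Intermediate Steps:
f(q, w) = -5 + q + w (f(q, w) = -3 + ((q + w) - 2) = -3 + (-2 + q + w) = -5 + q + w)
s(l) = 8 - 2*l (s(l) = 8 - (l + l) = 8 - 2*l)
(-1291 + s(f(7, -2))) + 2867 = (-1291 + (8 - 2*(-5 + 7 - 2))) + 2867 = (-1291 + (8 - 2*0)) + 2867 = (-1291 + (8 + 0)) + 2867 = (-1291 + 8) + 2867 = -1283 + 2867 = 1584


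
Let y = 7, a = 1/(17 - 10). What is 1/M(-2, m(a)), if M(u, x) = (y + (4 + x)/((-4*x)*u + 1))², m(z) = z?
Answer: 225/17956 ≈ 0.012531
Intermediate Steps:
a = ⅐ (a = 1/7 = ⅐ ≈ 0.14286)
M(u, x) = (7 + (4 + x)/(1 - 4*u*x))² (M(u, x) = (7 + (4 + x)/((-4*x)*u + 1))² = (7 + (4 + x)/(-4*u*x + 1))² = (7 + (4 + x)/(1 - 4*u*x))²)
1/M(-2, m(a)) = 1/((11 + ⅐ - 28*(-2)*⅐)²/(-1 + 4*(-2)*(⅐))²) = 1/((11 + ⅐ + 8)²/(-1 - 8/7)²) = 1/((134/7)²/(-15/7)²) = 1/((49/225)*(17956/49)) = 1/(17956/225) = 225/17956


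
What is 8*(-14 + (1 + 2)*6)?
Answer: 32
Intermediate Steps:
8*(-14 + (1 + 2)*6) = 8*(-14 + 3*6) = 8*(-14 + 18) = 8*4 = 32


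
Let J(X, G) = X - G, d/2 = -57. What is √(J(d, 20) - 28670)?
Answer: 2*I*√7201 ≈ 169.72*I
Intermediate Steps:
d = -114 (d = 2*(-57) = -114)
√(J(d, 20) - 28670) = √((-114 - 1*20) - 28670) = √((-114 - 20) - 28670) = √(-134 - 28670) = √(-28804) = 2*I*√7201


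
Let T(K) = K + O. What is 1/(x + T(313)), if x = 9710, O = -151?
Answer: 1/9872 ≈ 0.00010130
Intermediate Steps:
T(K) = -151 + K (T(K) = K - 151 = -151 + K)
1/(x + T(313)) = 1/(9710 + (-151 + 313)) = 1/(9710 + 162) = 1/9872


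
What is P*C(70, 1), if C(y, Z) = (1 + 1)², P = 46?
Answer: 184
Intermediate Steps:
C(y, Z) = 4 (C(y, Z) = 2² = 4)
P*C(70, 1) = 46*4 = 184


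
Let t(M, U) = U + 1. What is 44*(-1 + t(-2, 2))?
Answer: 88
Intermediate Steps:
t(M, U) = 1 + U
44*(-1 + t(-2, 2)) = 44*(-1 + (1 + 2)) = 44*(-1 + 3) = 44*2 = 88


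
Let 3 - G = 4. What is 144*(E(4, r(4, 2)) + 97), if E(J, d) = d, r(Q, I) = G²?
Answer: 14112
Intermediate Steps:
G = -1 (G = 3 - 1*4 = 3 - 4 = -1)
r(Q, I) = 1 (r(Q, I) = (-1)² = 1)
144*(E(4, r(4, 2)) + 97) = 144*(1 + 97) = 144*98 = 14112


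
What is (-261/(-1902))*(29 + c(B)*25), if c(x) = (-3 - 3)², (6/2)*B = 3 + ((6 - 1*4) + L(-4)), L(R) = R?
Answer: 80823/634 ≈ 127.48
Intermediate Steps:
B = ⅓ (B = (3 + ((6 - 1*4) - 4))/3 = (3 + ((6 - 4) - 4))/3 = (3 + (2 - 4))/3 = (3 - 2)/3 = (⅓)*1 = ⅓ ≈ 0.33333)
c(x) = 36 (c(x) = (-6)² = 36)
(-261/(-1902))*(29 + c(B)*25) = (-261/(-1902))*(29 + 36*25) = (-261*(-1/1902))*(29 + 900) = (87/634)*929 = 80823/634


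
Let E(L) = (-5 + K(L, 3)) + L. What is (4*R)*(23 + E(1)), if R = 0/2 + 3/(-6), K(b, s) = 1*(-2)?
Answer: -34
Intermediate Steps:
K(b, s) = -2
R = -½ (R = 0*(½) + 3*(-⅙) = 0 - ½ = -½ ≈ -0.50000)
E(L) = -7 + L (E(L) = (-5 - 2) + L = -7 + L)
(4*R)*(23 + E(1)) = (4*(-½))*(23 + (-7 + 1)) = -2*(23 - 6) = -2*17 = -34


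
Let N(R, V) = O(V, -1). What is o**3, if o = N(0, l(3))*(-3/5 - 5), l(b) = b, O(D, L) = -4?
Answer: 1404928/125 ≈ 11239.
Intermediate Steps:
N(R, V) = -4
o = 112/5 (o = -4*(-3/5 - 5) = -4*(-28/5) = 112/5 ≈ 22.400)
o**3 = (112/5)**3 = 1404928/125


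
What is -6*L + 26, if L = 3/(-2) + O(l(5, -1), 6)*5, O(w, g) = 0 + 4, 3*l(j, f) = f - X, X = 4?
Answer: -85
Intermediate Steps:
l(j, f) = -4/3 + f/3 (l(j, f) = (f - 1*4)/3 = (f - 4)/3 = (-4 + f)/3 = -4/3 + f/3)
O(w, g) = 4
L = 37/2 (L = 3/(-2) + 4*5 = 3*(-½) + 20 = -3/2 + 20 = 37/2 ≈ 18.500)
-6*L + 26 = -6*37/2 + 26 = -111 + 26 = -85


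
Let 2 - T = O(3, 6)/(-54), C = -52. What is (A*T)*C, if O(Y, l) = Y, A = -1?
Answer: 962/9 ≈ 106.89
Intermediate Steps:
T = 37/18 (T = 2 - 3/(-54) = 2 - 3*(-1)/54 = 2 - 1*(-1/18) = 2 + 1/18 = 37/18 ≈ 2.0556)
(A*T)*C = -1*37/18*(-52) = -37/18*(-52) = 962/9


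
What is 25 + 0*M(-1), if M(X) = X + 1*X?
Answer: 25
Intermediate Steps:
M(X) = 2*X (M(X) = X + X = 2*X)
25 + 0*M(-1) = 25 + 0*(2*(-1)) = 25 + 0*(-2) = 25 + 0 = 25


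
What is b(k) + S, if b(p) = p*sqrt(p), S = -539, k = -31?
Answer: -539 - 31*I*sqrt(31) ≈ -539.0 - 172.6*I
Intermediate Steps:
b(p) = p**(3/2)
b(k) + S = (-31)**(3/2) - 539 = -31*I*sqrt(31) - 539 = -539 - 31*I*sqrt(31)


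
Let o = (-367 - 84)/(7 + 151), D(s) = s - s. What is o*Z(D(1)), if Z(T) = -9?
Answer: 4059/158 ≈ 25.690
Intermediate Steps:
D(s) = 0
o = -451/158 ≈ -2.8544
o*Z(D(1)) = -451/158*(-9) = 4059/158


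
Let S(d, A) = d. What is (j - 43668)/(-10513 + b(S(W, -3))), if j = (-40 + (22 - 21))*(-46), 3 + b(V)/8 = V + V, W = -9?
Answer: 41874/10681 ≈ 3.9204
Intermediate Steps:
b(V) = -24 + 16*V (b(V) = -24 + 8*(V + V) = -24 + 8*(2*V) = -24 + 16*V)
j = 1794 (j = (-40 + 1)*(-46) = -39*(-46) = 1794)
(j - 43668)/(-10513 + b(S(W, -3))) = (1794 - 43668)/(-10513 + (-24 + 16*(-9))) = -41874/(-10513 + (-24 - 144)) = -41874/(-10513 - 168) = -41874/(-10681) = -41874*(-1/10681) = 41874/10681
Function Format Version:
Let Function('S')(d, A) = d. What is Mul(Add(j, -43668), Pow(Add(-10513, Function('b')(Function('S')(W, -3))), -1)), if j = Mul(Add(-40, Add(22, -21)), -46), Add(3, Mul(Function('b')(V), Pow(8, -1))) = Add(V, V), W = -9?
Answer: Rational(41874, 10681) ≈ 3.9204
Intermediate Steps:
Function('b')(V) = Add(-24, Mul(16, V)) (Function('b')(V) = Add(-24, Mul(8, Add(V, V))) = Add(-24, Mul(8, Mul(2, V))) = Add(-24, Mul(16, V)))
j = 1794 (j = Mul(Add(-40, 1), -46) = Mul(-39, -46) = 1794)
Mul(Add(j, -43668), Pow(Add(-10513, Function('b')(Function('S')(W, -3))), -1)) = Mul(Add(1794, -43668), Pow(Add(-10513, Add(-24, Mul(16, -9))), -1)) = Mul(-41874, Pow(Add(-10513, Add(-24, -144)), -1)) = Mul(-41874, Pow(Add(-10513, -168), -1)) = Mul(-41874, Pow(-10681, -1)) = Mul(-41874, Rational(-1, 10681)) = Rational(41874, 10681)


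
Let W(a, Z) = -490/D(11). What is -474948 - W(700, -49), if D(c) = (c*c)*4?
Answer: -114937171/242 ≈ -4.7495e+5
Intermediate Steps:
D(c) = 4*c² (D(c) = c²*4 = 4*c²)
W(a, Z) = -245/242 (W(a, Z) = -490/(4*11²) = -490/(4*121) = -490/484 = -490*1/484 = -245/242)
-474948 - W(700, -49) = -474948 - 1*(-245/242) = -474948 + 245/242 = -114937171/242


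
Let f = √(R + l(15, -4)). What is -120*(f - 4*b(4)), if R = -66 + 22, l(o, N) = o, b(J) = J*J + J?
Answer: 9600 - 120*I*√29 ≈ 9600.0 - 646.22*I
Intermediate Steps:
b(J) = J + J² (b(J) = J² + J = J + J²)
R = -44
f = I*√29 (f = √(-44 + 15) = √(-29) = I*√29 ≈ 5.3852*I)
-120*(f - 4*b(4)) = -120*(I*√29 - 16*(1 + 4)) = -120*(I*√29 - 16*5) = -120*(I*√29 - 4*20) = -120*(I*√29 - 80) = -120*(-80 + I*√29) = 9600 - 120*I*√29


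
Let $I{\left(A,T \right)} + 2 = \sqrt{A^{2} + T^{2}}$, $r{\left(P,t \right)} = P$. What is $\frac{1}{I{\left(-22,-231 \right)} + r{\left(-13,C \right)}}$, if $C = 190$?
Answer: $\frac{3}{10724} + \frac{11 \sqrt{445}}{53620} \approx 0.0046073$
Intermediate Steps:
$I{\left(A,T \right)} = -2 + \sqrt{A^{2} + T^{2}}$
$\frac{1}{I{\left(-22,-231 \right)} + r{\left(-13,C \right)}} = \frac{1}{\left(-2 + \sqrt{\left(-22\right)^{2} + \left(-231\right)^{2}}\right) - 13} = \frac{1}{\left(-2 + \sqrt{484 + 53361}\right) - 13} = \frac{1}{\left(-2 + \sqrt{53845}\right) - 13} = \frac{1}{\left(-2 + 11 \sqrt{445}\right) - 13} = \frac{1}{-15 + 11 \sqrt{445}}$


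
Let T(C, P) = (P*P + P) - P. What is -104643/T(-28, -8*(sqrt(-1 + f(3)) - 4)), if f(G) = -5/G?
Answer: -941787/(256*(6 - I*sqrt(6))**2) ≈ -62.566 - 61.302*I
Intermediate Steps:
T(C, P) = P**2 (T(C, P) = (P**2 + P) - P = (P + P**2) - P = P**2)
-104643/T(-28, -8*(sqrt(-1 + f(3)) - 4)) = -104643*1/(64*(sqrt(-1 - 5/3) - 4)**2) = -104643*1/(64*(sqrt(-8/3) - 4)**2) = -104643*1/(64*(2*I*sqrt(6)/3 - 4)**2) = -104643*1/(64*(-4 + 2*I*sqrt(6)/3)**2) = -104643/(32 - 16*I*sqrt(6)/3)**2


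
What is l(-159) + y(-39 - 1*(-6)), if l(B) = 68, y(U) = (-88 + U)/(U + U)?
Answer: 419/6 ≈ 69.833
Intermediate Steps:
y(U) = (-88 + U)/(2*U) (y(U) = (-88 + U)/((2*U)) = (-88 + U)*(1/(2*U)) = (-88 + U)/(2*U))
l(-159) + y(-39 - 1*(-6)) = 68 + (-88 + (-39 - 1*(-6)))/(2*(-39 - 1*(-6))) = 68 + (-88 + (-39 + 6))/(2*(-39 + 6)) = 68 + (1/2)*(-88 - 33)/(-33) = 68 + (1/2)*(-1/33)*(-121) = 68 + 11/6 = 419/6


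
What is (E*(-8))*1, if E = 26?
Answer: -208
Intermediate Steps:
(E*(-8))*1 = (26*(-8))*1 = -208*1 = -208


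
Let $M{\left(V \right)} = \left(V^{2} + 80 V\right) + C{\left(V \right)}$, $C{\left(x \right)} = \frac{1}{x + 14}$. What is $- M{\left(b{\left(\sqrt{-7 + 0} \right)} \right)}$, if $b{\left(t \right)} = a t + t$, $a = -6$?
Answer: $\frac{3 \left(- 1575 \sqrt{7} + 5483 i\right)}{5 \sqrt{7} + 14 i} \approx 174.96 + 1058.3 i$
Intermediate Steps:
$C{\left(x \right)} = \frac{1}{14 + x}$
$b{\left(t \right)} = - 5 t$ ($b{\left(t \right)} = - 6 t + t = - 5 t$)
$M{\left(V \right)} = V^{2} + \frac{1}{14 + V} + 80 V$ ($M{\left(V \right)} = \left(V^{2} + 80 V\right) + \frac{1}{14 + V} = V^{2} + \frac{1}{14 + V} + 80 V$)
$- M{\left(b{\left(\sqrt{-7 + 0} \right)} \right)} = - \frac{1 + - 5 \sqrt{-7 + 0} \left(14 - 5 \sqrt{-7 + 0}\right) \left(80 - 5 \sqrt{-7 + 0}\right)}{14 - 5 \sqrt{-7 + 0}} = - \frac{1 + - 5 \sqrt{-7} \left(14 - 5 \sqrt{-7}\right) \left(80 - 5 \sqrt{-7}\right)}{14 - 5 \sqrt{-7}} = - \frac{1 + - 5 i \sqrt{7} \left(14 - 5 i \sqrt{7}\right) \left(80 - 5 i \sqrt{7}\right)}{14 - 5 i \sqrt{7}} = - \frac{1 - 5 i \sqrt{7} \left(14 - 5 i \sqrt{7}\right) \left(80 - 5 i \sqrt{7}\right)}{14 - 5 i \sqrt{7}}$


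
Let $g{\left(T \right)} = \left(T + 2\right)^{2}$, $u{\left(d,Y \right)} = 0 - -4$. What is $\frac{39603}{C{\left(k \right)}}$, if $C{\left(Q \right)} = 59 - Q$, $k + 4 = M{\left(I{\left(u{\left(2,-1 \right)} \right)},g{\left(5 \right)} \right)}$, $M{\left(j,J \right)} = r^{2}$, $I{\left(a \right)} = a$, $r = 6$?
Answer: $\frac{13201}{9} \approx 1466.8$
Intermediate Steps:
$u{\left(d,Y \right)} = 4$ ($u{\left(d,Y \right)} = 0 + 4 = 4$)
$g{\left(T \right)} = \left(2 + T\right)^{2}$
$M{\left(j,J \right)} = 36$ ($M{\left(j,J \right)} = 6^{2} = 36$)
$k = 32$ ($k = -4 + 36 = 32$)
$\frac{39603}{C{\left(k \right)}} = \frac{39603}{59 - 32} = \frac{39603}{27} = 39603 \cdot \frac{1}{27} = \frac{13201}{9}$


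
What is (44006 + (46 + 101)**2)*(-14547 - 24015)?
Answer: -2530245630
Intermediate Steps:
(44006 + (46 + 101)**2)*(-14547 - 24015) = (44006 + 147**2)*(-38562) = (44006 + 21609)*(-38562) = 65615*(-38562) = -2530245630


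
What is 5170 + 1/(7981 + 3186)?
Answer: 57733391/11167 ≈ 5170.0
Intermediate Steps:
5170 + 1/(7981 + 3186) = 5170 + 1/11167 = 57733391/11167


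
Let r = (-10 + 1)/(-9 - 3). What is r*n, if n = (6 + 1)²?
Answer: 147/4 ≈ 36.750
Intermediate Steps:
r = ¾ (r = -9/(-12) = -9*(-1/12) = ¾ ≈ 0.75000)
n = 49 (n = 7² = 49)
r*n = (¾)*49 = 147/4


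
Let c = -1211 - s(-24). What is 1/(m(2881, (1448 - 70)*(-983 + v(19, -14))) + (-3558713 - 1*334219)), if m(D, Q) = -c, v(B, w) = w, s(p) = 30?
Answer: -1/3891691 ≈ -2.5696e-7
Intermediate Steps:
c = -1241 (c = -1211 - 1*30 = -1211 - 30 = -1241)
m(D, Q) = 1241 (m(D, Q) = -1*(-1241) = 1241)
1/(m(2881, (1448 - 70)*(-983 + v(19, -14))) + (-3558713 - 1*334219)) = 1/(1241 + (-3558713 - 1*334219)) = 1/(1241 + (-3558713 - 334219)) = 1/(1241 - 3892932) = 1/(-3891691) = -1/3891691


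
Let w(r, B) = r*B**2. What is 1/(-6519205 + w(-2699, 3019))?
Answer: -1/24606179544 ≈ -4.0640e-11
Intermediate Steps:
1/(-6519205 + w(-2699, 3019)) = 1/(-6519205 - 2699*3019**2) = 1/(-6519205 - 2699*9114361) = 1/(-6519205 - 24599660339) = 1/(-24606179544) = -1/24606179544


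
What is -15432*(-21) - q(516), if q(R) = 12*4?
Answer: 324024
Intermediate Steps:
q(R) = 48
-15432*(-21) - q(516) = -15432*(-21) - 1*48 = 324072 - 48 = 324024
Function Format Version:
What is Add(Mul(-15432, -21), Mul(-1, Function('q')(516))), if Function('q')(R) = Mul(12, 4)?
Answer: 324024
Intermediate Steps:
Function('q')(R) = 48
Add(Mul(-15432, -21), Mul(-1, Function('q')(516))) = Add(Mul(-15432, -21), Mul(-1, 48)) = Add(324072, -48) = 324024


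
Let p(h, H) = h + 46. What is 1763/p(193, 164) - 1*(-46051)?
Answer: 11007952/239 ≈ 46058.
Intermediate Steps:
p(h, H) = 46 + h
1763/p(193, 164) - 1*(-46051) = 1763/(46 + 193) - 1*(-46051) = 1763/239 + 46051 = 11007952/239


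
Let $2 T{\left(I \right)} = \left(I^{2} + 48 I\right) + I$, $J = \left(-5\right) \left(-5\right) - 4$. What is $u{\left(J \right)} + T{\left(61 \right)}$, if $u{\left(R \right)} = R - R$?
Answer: $3355$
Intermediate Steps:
$J = 21$ ($J = 25 - 4 = 21$)
$T{\left(I \right)} = \frac{I^{2}}{2} + \frac{49 I}{2}$ ($T{\left(I \right)} = \frac{\left(I^{2} + 48 I\right) + I}{2} = \frac{I^{2} + 49 I}{2} = \frac{I^{2}}{2} + \frac{49 I}{2}$)
$u{\left(R \right)} = 0$
$u{\left(J \right)} + T{\left(61 \right)} = 0 + \frac{1}{2} \cdot 61 \left(49 + 61\right) = 0 + \frac{1}{2} \cdot 61 \cdot 110 = 0 + 3355 = 3355$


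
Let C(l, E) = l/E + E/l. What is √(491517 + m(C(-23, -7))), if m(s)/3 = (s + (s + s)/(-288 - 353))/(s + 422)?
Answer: 3*√731617915399315845/3660110 ≈ 701.08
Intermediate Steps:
C(l, E) = E/l + l/E
m(s) = 1917*s/(641*(422 + s)) (m(s) = 3*((s + (s + s)/(-288 - 353))/(s + 422)) = 3*((s + (2*s)/(-641))/(422 + s)) = 3*((s + (2*s)*(-1/641))/(422 + s)) = 3*((s - 2*s/641)/(422 + s)) = 3*((639*s/641)/(422 + s)) = 3*(639*s/(641*(422 + s))) = 1917*s/(641*(422 + s)))
√(491517 + m(C(-23, -7))) = √(491517 + 1917*(-7/(-23) - 23/(-7))/(641*(422 + (-7/(-23) - 23/(-7))))) = √(491517 + 1917*(-7*(-1/23) - 23*(-⅐))/(641*(422 + (-7*(-1/23) - 23*(-⅐))))) = √(491517 + 1917*(7/23 + 23/7)/(641*(422 + (7/23 + 23/7)))) = √(491517 + (1917/641)*(578/161)/(422 + 578/161)) = √(491517 + (1917/641)*(578/161)/(68520/161)) = √(491517 + (1917/641)*(578/161)*(161/68520)) = √(491517 + 184671/7320220) = √(3598012758411/7320220) = 3*√731617915399315845/3660110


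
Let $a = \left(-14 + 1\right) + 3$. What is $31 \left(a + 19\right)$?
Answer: $279$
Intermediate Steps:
$a = -10$ ($a = -13 + 3 = -10$)
$31 \left(a + 19\right) = 31 \left(-10 + 19\right) = 31 \cdot 9 = 279$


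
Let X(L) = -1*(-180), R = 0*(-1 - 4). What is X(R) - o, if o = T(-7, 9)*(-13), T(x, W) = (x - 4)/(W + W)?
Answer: 3097/18 ≈ 172.06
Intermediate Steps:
T(x, W) = (-4 + x)/(2*W) (T(x, W) = (-4 + x)/((2*W)) = (-4 + x)*(1/(2*W)) = (-4 + x)/(2*W))
R = 0 (R = 0*(-5) = 0)
o = 143/18 (o = ((1/2)*(-4 - 7)/9)*(-13) = ((1/2)*(1/9)*(-11))*(-13) = -11/18*(-13) = 143/18 ≈ 7.9444)
X(L) = 180
X(R) - o = 180 - 1*143/18 = 180 - 143/18 = 3097/18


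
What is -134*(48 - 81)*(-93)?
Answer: -411246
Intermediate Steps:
-134*(48 - 81)*(-93) = -134*(-33)*(-93) = 4422*(-93) = -411246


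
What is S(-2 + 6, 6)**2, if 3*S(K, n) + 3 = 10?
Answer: 49/9 ≈ 5.4444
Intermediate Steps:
S(K, n) = 7/3 (S(K, n) = -1 + (1/3)*10 = -1 + 10/3 = 7/3)
S(-2 + 6, 6)**2 = (7/3)**2 = 49/9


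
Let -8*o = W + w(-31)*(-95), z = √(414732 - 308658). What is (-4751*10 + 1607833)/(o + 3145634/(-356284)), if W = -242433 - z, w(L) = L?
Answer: 3951678055581008968720/75793490212432275561 - 49516182842648972*√11786/75793490212432275561 ≈ 52.067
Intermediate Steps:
z = 3*√11786 (z = √106074 = 3*√11786 ≈ 325.69)
W = -242433 - 3*√11786 ≈ -2.4276e+5
o = 29936 + 3*√11786/8 (o = -((-242433 - 3*√11786) - 31*(-95))/8 = -((-242433 - 3*√11786) + 2945)/8 = -(-239488 - 3*√11786)/8 = 29936 + 3*√11786/8 ≈ 29977.)
(-4751*10 + 1607833)/(o + 3145634/(-356284)) = (-4751*10 + 1607833)/((29936 + 3*√11786/8) + 3145634/(-356284)) = (-47510 + 1607833)/((29936 + 3*√11786/8) + 3145634*(-1/356284)) = 1560323/((29936 + 3*√11786/8) - 1572817/178142) = 1560323/(5331286095/178142 + 3*√11786/8)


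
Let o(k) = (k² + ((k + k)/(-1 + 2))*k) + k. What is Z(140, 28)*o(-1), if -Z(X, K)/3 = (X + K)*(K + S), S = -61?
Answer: 33264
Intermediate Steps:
Z(X, K) = -3*(-61 + K)*(K + X) (Z(X, K) = -3*(X + K)*(K - 61) = -3*(K + X)*(-61 + K) = -3*(-61 + K)*(K + X))
o(k) = k + 3*k² (o(k) = (k² + ((2*k)/1)*k) + k = (k² + ((2*k)*1)*k) + k = (k² + (2*k)*k) + k = (k² + 2*k²) + k = 3*k² + k = k + 3*k²)
Z(140, 28)*o(-1) = (-3*28² + 183*28 + 183*140 - 3*28*140)*(-(1 + 3*(-1))) = (-3*784 + 5124 + 25620 - 11760)*(-(1 - 3)) = (-2352 + 5124 + 25620 - 11760)*(-1*(-2)) = 16632*2 = 33264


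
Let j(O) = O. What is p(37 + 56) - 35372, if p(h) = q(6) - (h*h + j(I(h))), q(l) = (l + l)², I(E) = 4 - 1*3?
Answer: -43878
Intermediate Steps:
I(E) = 1 (I(E) = 4 - 3 = 1)
q(l) = 4*l² (q(l) = (2*l)² = 4*l²)
p(h) = 143 - h² (p(h) = 4*6² - (h*h + 1) = 4*36 - (h² + 1) = 144 - (1 + h²) = 144 + (-1 - h²) = 143 - h²)
p(37 + 56) - 35372 = (143 - (37 + 56)²) - 35372 = (143 - 1*93²) - 35372 = (143 - 1*8649) - 35372 = (143 - 8649) - 35372 = -8506 - 35372 = -43878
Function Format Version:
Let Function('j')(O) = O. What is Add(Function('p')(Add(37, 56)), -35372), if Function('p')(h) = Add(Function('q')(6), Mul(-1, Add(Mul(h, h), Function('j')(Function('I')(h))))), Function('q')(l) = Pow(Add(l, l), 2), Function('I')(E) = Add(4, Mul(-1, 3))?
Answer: -43878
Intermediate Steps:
Function('I')(E) = 1 (Function('I')(E) = Add(4, -3) = 1)
Function('q')(l) = Mul(4, Pow(l, 2)) (Function('q')(l) = Pow(Mul(2, l), 2) = Mul(4, Pow(l, 2)))
Function('p')(h) = Add(143, Mul(-1, Pow(h, 2))) (Function('p')(h) = Add(Mul(4, Pow(6, 2)), Mul(-1, Add(Mul(h, h), 1))) = Add(Mul(4, 36), Mul(-1, Add(Pow(h, 2), 1))) = Add(144, Mul(-1, Add(1, Pow(h, 2)))) = Add(144, Add(-1, Mul(-1, Pow(h, 2)))) = Add(143, Mul(-1, Pow(h, 2))))
Add(Function('p')(Add(37, 56)), -35372) = Add(Add(143, Mul(-1, Pow(Add(37, 56), 2))), -35372) = Add(Add(143, Mul(-1, Pow(93, 2))), -35372) = Add(Add(143, Mul(-1, 8649)), -35372) = Add(Add(143, -8649), -35372) = Add(-8506, -35372) = -43878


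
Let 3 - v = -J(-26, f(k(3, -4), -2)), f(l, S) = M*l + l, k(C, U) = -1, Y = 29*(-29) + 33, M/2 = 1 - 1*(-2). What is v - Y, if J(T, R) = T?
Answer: 785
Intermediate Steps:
M = 6 (M = 2*(1 - 1*(-2)) = 2*(1 + 2) = 2*3 = 6)
Y = -808 (Y = -841 + 33 = -808)
f(l, S) = 7*l (f(l, S) = 6*l + l = 7*l)
v = -23 (v = 3 - (-1)*(-26) = 3 - 1*26 = 3 - 26 = -23)
v - Y = -23 - 1*(-808) = -23 + 808 = 785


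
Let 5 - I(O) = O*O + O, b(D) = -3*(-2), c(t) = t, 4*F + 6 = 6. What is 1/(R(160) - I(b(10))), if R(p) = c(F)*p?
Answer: 1/37 ≈ 0.027027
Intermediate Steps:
F = 0 (F = -3/2 + (1/4)*6 = -3/2 + 3/2 = 0)
b(D) = 6
I(O) = 5 - O - O**2 (I(O) = 5 - (O*O + O) = 5 - (O**2 + O) = 5 - (O + O**2) = 5 + (-O - O**2) = 5 - O - O**2)
R(p) = 0 (R(p) = 0*p = 0)
1/(R(160) - I(b(10))) = 1/(0 - (5 - 1*6 - 1*6**2)) = 1/(0 - (5 - 6 - 1*36)) = 1/(0 - (5 - 6 - 36)) = 1/(0 - 1*(-37)) = 1/(0 + 37) = 1/37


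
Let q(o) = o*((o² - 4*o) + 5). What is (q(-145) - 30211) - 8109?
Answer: -3171770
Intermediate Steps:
q(o) = o*(5 + o² - 4*o)
(q(-145) - 30211) - 8109 = (-145*(5 + (-145)² - 4*(-145)) - 30211) - 8109 = (-145*(5 + 21025 + 580) - 30211) - 8109 = (-145*21610 - 30211) - 8109 = (-3133450 - 30211) - 8109 = -3163661 - 8109 = -3171770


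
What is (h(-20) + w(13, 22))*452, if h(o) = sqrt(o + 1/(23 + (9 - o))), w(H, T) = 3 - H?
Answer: -4520 + 226*I*sqrt(13507)/13 ≈ -4520.0 + 2020.4*I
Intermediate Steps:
h(o) = sqrt(o + 1/(32 - o))
(h(-20) + w(13, 22))*452 = (sqrt((-1 - 20*(-32 - 20))/(-32 - 20)) + (3 - 1*13))*452 = (sqrt((-1 - 20*(-52))/(-52)) + (3 - 13))*452 = (sqrt(-(-1 + 1040)/52) - 10)*452 = (sqrt(-1/52*1039) - 10)*452 = (sqrt(-1039/52) - 10)*452 = (I*sqrt(13507)/26 - 10)*452 = (-10 + I*sqrt(13507)/26)*452 = -4520 + 226*I*sqrt(13507)/13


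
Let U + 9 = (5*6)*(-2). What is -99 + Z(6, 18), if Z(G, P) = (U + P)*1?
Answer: -150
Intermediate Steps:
U = -69 (U = -9 + (5*6)*(-2) = -9 + 30*(-2) = -9 - 60 = -69)
Z(G, P) = -69 + P (Z(G, P) = (-69 + P)*1 = -69 + P)
-99 + Z(6, 18) = -99 + (-69 + 18) = -99 - 51 = -150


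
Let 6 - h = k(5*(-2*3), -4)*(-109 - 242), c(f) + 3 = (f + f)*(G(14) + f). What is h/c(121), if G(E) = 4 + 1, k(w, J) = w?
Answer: -3508/10163 ≈ -0.34517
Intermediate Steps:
G(E) = 5
c(f) = -3 + 2*f*(5 + f) (c(f) = -3 + (f + f)*(5 + f) = -3 + (2*f)*(5 + f) = -3 + 2*f*(5 + f))
h = -10524 (h = 6 - 5*(-2*3)*(-109 - 242) = 6 - 5*(-6)*(-351) = 6 - (-30)*(-351) = 6 - 1*10530 = 6 - 10530 = -10524)
h/c(121) = -10524/(-3 + 2*121² + 10*121) = -10524/(-3 + 2*14641 + 1210) = -10524/(-3 + 29282 + 1210) = -10524/30489 = -10524*1/30489 = -3508/10163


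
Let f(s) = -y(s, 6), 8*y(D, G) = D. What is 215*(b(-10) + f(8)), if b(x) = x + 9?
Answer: -430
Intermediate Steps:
y(D, G) = D/8
b(x) = 9 + x
f(s) = -s/8
215*(b(-10) + f(8)) = 215*((9 - 10) - ⅛*8) = 215*(-1 - 1) = 215*(-2) = -430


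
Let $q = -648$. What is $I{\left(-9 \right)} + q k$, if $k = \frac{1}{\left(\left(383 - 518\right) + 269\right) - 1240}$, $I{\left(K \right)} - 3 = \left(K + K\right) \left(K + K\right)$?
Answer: $\frac{181155}{553} \approx 327.59$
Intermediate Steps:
$I{\left(K \right)} = 3 + 4 K^{2}$ ($I{\left(K \right)} = 3 + \left(K + K\right) \left(K + K\right) = 3 + 2 K 2 K = 3 + 4 K^{2}$)
$k = - \frac{1}{1106}$ ($k = \frac{1}{\left(-135 + 269\right) - 1240} = \frac{1}{134 - 1240} = \frac{1}{-1106} = - \frac{1}{1106} \approx -0.00090416$)
$I{\left(-9 \right)} + q k = \left(3 + 4 \left(-9\right)^{2}\right) - - \frac{324}{553} = \left(3 + 4 \cdot 81\right) + \frac{324}{553} = \left(3 + 324\right) + \frac{324}{553} = 327 + \frac{324}{553} = \frac{181155}{553}$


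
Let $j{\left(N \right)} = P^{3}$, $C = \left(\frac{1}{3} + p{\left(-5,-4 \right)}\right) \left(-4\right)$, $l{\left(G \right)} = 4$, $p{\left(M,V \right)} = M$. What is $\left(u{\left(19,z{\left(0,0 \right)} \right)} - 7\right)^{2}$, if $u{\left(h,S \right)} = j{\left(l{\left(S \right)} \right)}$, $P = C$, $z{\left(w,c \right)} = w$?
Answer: $\frac{30774632329}{729} \approx 4.2215 \cdot 10^{7}$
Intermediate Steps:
$C = \frac{56}{3}$ ($C = \left(\frac{1}{3} - 5\right) \left(-4\right) = \left(- \frac{14}{3}\right) \left(-4\right) = \frac{56}{3} \approx 18.667$)
$P = \frac{56}{3} \approx 18.667$
$j{\left(N \right)} = \frac{175616}{27}$ ($j{\left(N \right)} = \left(\frac{56}{3}\right)^{3} = \frac{175616}{27}$)
$u{\left(h,S \right)} = \frac{175616}{27}$
$\left(u{\left(19,z{\left(0,0 \right)} \right)} - 7\right)^{2} = \left(\frac{175616}{27} - 7\right)^{2} = \left(\frac{175427}{27}\right)^{2} = \frac{30774632329}{729}$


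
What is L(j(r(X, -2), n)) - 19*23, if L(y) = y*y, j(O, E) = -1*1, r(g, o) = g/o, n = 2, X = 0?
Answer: -436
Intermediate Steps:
j(O, E) = -1
L(y) = y²
L(j(r(X, -2), n)) - 19*23 = (-1)² - 19*23 = 1 - 437 = -436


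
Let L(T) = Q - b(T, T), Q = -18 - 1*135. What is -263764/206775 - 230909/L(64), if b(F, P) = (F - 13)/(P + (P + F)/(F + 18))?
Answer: 8548852014172/5698098675 ≈ 1500.3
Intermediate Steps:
Q = -153 (Q = -18 - 135 = -153)
b(F, P) = (-13 + F)/(P + (F + P)/(18 + F))
L(T) = -153 - (-234 + T² + 5*T)/(T² + 20*T) (L(T) = -153 - (-234 + T² + 5*T)/(T + 19*T + T*T) = -153 - (-234 + T² + 5*T)/(T + 19*T + T²) = -153 - (-234 + T² + 5*T)/(T² + 20*T))
-263764/206775 - 230909/L(64) = -263764/206775 - 230909*64*(20 + 64)/(234 - 3065*64 - 154*64²) = -263764*1/206775 - 230909*5376/(234 - 196160 - 154*4096) = -263764/206775 - 230909*5376/(234 - 196160 - 630784) = -263764/206775 - 230909/((1/64)*(1/84)*(-826710)) = -263764/206775 - 230909/(-137785/896) = -263764/206775 - 230909*(-896/137785) = -263764/206775 + 206894464/137785 = 8548852014172/5698098675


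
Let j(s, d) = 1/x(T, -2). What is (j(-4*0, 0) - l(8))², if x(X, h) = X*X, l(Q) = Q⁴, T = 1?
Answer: 16769025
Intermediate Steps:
x(X, h) = X²
j(s, d) = 1 (j(s, d) = 1/(1²) = 1/1 = 1)
(j(-4*0, 0) - l(8))² = (1 - 1*8⁴)² = (1 - 1*4096)² = (1 - 4096)² = (-4095)² = 16769025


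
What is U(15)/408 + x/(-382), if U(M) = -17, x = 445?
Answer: -5531/4584 ≈ -1.2066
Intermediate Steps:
U(15)/408 + x/(-382) = -17/408 + 445/(-382) = -17*1/408 + 445*(-1/382) = -1/24 - 445/382 = -5531/4584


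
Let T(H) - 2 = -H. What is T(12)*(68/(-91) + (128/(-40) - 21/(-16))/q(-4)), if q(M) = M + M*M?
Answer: 79021/8736 ≈ 9.0454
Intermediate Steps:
T(H) = 2 - H
q(M) = M + M²
T(12)*(68/(-91) + (128/(-40) - 21/(-16))/q(-4)) = (2 - 1*12)*(68/(-91) + (128/(-40) - 21/(-16))/((-4*(1 - 4)))) = (2 - 12)*(68*(-1/91) + (128*(-1/40) - 21*(-1/16))/((-4*(-3)))) = -10*(-68/91 + (-16/5 + 21/16)/12) = -10*(-68/91 - 151/80*1/12) = -10*(-68/91 - 151/960) = -10*(-79021/87360) = 79021/8736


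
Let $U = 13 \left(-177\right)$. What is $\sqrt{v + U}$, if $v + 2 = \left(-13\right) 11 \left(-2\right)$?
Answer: $i \sqrt{2017} \approx 44.911 i$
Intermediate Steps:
$U = -2301$
$v = 284$ ($v = -2 + \left(-13\right) 11 \left(-2\right) = -2 - -286 = -2 + 286 = 284$)
$\sqrt{v + U} = \sqrt{284 - 2301} = \sqrt{-2017} = i \sqrt{2017}$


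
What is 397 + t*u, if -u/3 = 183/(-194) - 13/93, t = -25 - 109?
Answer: -115468/3007 ≈ -38.400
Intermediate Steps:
t = -134
u = 19541/6014 (u = -3*(183/(-194) - 13/93) = -3*(183*(-1/194) - 13*1/93) = -3*(-183/194 - 13/93) = -3*(-19541/18042) = 19541/6014 ≈ 3.2493)
397 + t*u = 397 - 134*19541/6014 = 397 - 1309247/3007 = -115468/3007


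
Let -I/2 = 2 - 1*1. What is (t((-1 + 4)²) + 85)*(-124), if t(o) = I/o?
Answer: -94612/9 ≈ -10512.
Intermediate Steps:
I = -2 (I = -2*(2 - 1*1) = -2*(2 - 1) = -2*1 = -2)
t(o) = -2/o
(t((-1 + 4)²) + 85)*(-124) = (-2/(-1 + 4)² + 85)*(-124) = (-2/(3²) + 85)*(-124) = (-2/9 + 85)*(-124) = (763/9)*(-124) = -94612/9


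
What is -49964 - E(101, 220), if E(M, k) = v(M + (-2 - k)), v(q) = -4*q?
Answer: -50448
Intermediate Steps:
E(M, k) = 8 - 4*M + 4*k (E(M, k) = -4*(M + (-2 - k)) = -4*(-2 + M - k) = 8 - 4*M + 4*k)
-49964 - E(101, 220) = -49964 - (8 - 4*101 + 4*220) = -49964 - (8 - 404 + 880) = -49964 - 1*484 = -49964 - 484 = -50448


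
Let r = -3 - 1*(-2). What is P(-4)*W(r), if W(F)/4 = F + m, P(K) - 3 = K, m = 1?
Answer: 0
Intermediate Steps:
r = -1 (r = -3 + 2 = -1)
P(K) = 3 + K
W(F) = 4 + 4*F (W(F) = 4*(F + 1) = 4*(1 + F) = 4 + 4*F)
P(-4)*W(r) = (3 - 4)*(4 + 4*(-1)) = -(4 - 4) = -1*0 = 0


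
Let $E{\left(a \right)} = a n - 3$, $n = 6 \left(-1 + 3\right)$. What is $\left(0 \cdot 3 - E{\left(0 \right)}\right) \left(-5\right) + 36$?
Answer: $21$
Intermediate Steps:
$n = 12$ ($n = 6 \cdot 2 = 12$)
$E{\left(a \right)} = -3 + 12 a$ ($E{\left(a \right)} = a 12 - 3 = 12 a - 3 = -3 + 12 a$)
$\left(0 \cdot 3 - E{\left(0 \right)}\right) \left(-5\right) + 36 = \left(0 \cdot 3 - \left(-3 + 12 \cdot 0\right)\right) \left(-5\right) + 36 = \left(0 - \left(-3 + 0\right)\right) \left(-5\right) + 36 = \left(0 - -3\right) \left(-5\right) + 36 = \left(0 + 3\right) \left(-5\right) + 36 = 3 \left(-5\right) + 36 = -15 + 36 = 21$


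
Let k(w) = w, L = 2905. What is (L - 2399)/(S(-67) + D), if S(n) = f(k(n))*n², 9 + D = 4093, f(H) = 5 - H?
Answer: 253/163646 ≈ 0.0015460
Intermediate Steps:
D = 4084 (D = -9 + 4093 = 4084)
S(n) = n²*(5 - n) (S(n) = (5 - n)*n² = n²*(5 - n))
(L - 2399)/(S(-67) + D) = (2905 - 2399)/((-67)²*(5 - 1*(-67)) + 4084) = 506/(4489*(5 + 67) + 4084) = 506/(4489*72 + 4084) = 506/(323208 + 4084) = 506/327292 = 506*(1/327292) = 253/163646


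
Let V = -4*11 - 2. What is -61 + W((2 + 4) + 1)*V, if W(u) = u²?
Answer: -2315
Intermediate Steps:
V = -46 (V = -44 - 2 = -46)
-61 + W((2 + 4) + 1)*V = -61 + ((2 + 4) + 1)²*(-46) = -61 + (6 + 1)²*(-46) = -61 + 7²*(-46) = -61 + 49*(-46) = -61 - 2254 = -2315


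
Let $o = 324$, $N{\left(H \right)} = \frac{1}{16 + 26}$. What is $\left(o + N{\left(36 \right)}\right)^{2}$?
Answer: $\frac{185204881}{1764} \approx 1.0499 \cdot 10^{5}$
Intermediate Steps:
$N{\left(H \right)} = \frac{1}{42}$
$\left(o + N{\left(36 \right)}\right)^{2} = \left(324 + \frac{1}{42}\right)^{2} = \left(\frac{13609}{42}\right)^{2} = \frac{185204881}{1764}$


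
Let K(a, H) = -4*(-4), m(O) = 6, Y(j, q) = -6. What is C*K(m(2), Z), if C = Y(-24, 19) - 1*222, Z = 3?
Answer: -3648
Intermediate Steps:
C = -228 (C = -6 - 1*222 = -6 - 222 = -228)
K(a, H) = 16
C*K(m(2), Z) = -228*16 = -3648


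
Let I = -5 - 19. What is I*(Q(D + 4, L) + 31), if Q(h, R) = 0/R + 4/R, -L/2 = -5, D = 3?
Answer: -3768/5 ≈ -753.60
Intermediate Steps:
I = -24
L = 10 (L = -2*(-5) = 10)
Q(h, R) = 4/R (Q(h, R) = 0 + 4/R = 4/R)
I*(Q(D + 4, L) + 31) = -24*(4/10 + 31) = -24*(4*(⅒) + 31) = -24*(⅖ + 31) = -24*157/5 = -3768/5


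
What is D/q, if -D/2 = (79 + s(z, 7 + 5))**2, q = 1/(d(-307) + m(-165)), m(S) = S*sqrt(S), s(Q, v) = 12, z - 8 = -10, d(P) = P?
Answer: 5084534 + 2732730*I*sqrt(165) ≈ 5.0845e+6 + 3.5103e+7*I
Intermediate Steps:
z = -2 (z = 8 - 10 = -2)
m(S) = S**(3/2)
q = 1/(-307 - 165*I*sqrt(165)) (q = 1/(-307 + (-165)**(3/2)) = 1/(-307 - 165*I*sqrt(165)) ≈ -6.6937e-5 + 0.00046212*I)
D = -16562 (D = -2*(79 + 12)**2 = -2*91**2 = -2*8281 = -16562)
D/q = -16562*(-I*(-307*I + 165*sqrt(165))) = -(-16562)*I*(-307*I + 165*sqrt(165)) = 16562*I*(-307*I + 165*sqrt(165))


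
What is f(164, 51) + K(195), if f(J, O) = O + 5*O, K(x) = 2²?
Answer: 310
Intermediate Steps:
K(x) = 4
f(J, O) = 6*O
f(164, 51) + K(195) = 6*51 + 4 = 306 + 4 = 310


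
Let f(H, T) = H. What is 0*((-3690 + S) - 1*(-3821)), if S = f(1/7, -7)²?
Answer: 0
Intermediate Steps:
S = 1/49 (S = (1/7)² = (⅐)² = 1/49 ≈ 0.020408)
0*((-3690 + S) - 1*(-3821)) = 0*((-3690 + 1/49) - 1*(-3821)) = 0*(-180809/49 + 3821) = 0*(6420/49) = 0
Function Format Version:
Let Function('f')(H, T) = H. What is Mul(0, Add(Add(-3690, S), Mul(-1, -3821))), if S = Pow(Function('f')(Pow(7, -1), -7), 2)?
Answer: 0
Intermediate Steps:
S = Rational(1, 49) (S = Pow(Pow(7, -1), 2) = Pow(Rational(1, 7), 2) = Rational(1, 49) ≈ 0.020408)
Mul(0, Add(Add(-3690, S), Mul(-1, -3821))) = Mul(0, Add(Add(-3690, Rational(1, 49)), Mul(-1, -3821))) = Mul(0, Add(Rational(-180809, 49), 3821)) = Mul(0, Rational(6420, 49)) = 0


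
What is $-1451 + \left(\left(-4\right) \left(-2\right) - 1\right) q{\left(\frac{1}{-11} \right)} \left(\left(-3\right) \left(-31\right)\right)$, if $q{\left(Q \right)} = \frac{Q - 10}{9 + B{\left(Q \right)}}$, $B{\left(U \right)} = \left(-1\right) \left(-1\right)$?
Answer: $- \frac{231871}{110} \approx -2107.9$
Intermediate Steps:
$B{\left(U \right)} = 1$
$q{\left(Q \right)} = -1 + \frac{Q}{10}$ ($q{\left(Q \right)} = \frac{Q - 10}{9 + 1} = \frac{-10 + Q}{10} = \left(-10 + Q\right) \frac{1}{10} = -1 + \frac{Q}{10}$)
$-1451 + \left(\left(-4\right) \left(-2\right) - 1\right) q{\left(\frac{1}{-11} \right)} \left(\left(-3\right) \left(-31\right)\right) = -1451 + \left(\left(-4\right) \left(-2\right) - 1\right) \left(-1 + \frac{1}{10 \left(-11\right)}\right) \left(\left(-3\right) \left(-31\right)\right) = -1451 + \left(8 - 1\right) \left(-1 + \frac{1}{10} \left(- \frac{1}{11}\right)\right) 93 = -1451 + 7 \left(-1 - \frac{1}{110}\right) 93 = -1451 + 7 \left(- \frac{111}{110}\right) 93 = -1451 - \frac{72261}{110} = - \frac{231871}{110}$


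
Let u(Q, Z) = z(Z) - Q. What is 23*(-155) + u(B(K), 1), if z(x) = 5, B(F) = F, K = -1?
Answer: -3559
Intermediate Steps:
u(Q, Z) = 5 - Q
23*(-155) + u(B(K), 1) = 23*(-155) + (5 - 1*(-1)) = -3565 + (5 + 1) = -3565 + 6 = -3559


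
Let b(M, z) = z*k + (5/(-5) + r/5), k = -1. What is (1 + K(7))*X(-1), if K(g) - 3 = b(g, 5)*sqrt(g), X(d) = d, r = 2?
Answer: -4 + 28*sqrt(7)/5 ≈ 10.816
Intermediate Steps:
b(M, z) = -3/5 - z (b(M, z) = z*(-1) + (5/(-5) + 2/5) = -z + (5*(-1/5) + 2*(1/5)) = -z + (-1 + 2/5) = -z - 3/5 = -3/5 - z)
K(g) = 3 - 28*sqrt(g)/5 (K(g) = 3 + (-3/5 - 1*5)*sqrt(g) = 3 + (-3/5 - 5)*sqrt(g) = 3 - 28*sqrt(g)/5)
(1 + K(7))*X(-1) = (1 + (3 - 28*sqrt(7)/5))*(-1) = (4 - 28*sqrt(7)/5)*(-1) = -4 + 28*sqrt(7)/5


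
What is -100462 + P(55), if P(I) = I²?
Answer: -97437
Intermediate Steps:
-100462 + P(55) = -100462 + 55² = -100462 + 3025 = -97437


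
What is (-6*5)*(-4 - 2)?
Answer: 180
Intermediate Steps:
(-6*5)*(-4 - 2) = -30*(-6) = 180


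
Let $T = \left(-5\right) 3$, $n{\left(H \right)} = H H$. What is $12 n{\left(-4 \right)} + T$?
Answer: $177$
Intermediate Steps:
$n{\left(H \right)} = H^{2}$
$T = -15$
$12 n{\left(-4 \right)} + T = 12 \left(-4\right)^{2} - 15 = 12 \cdot 16 - 15 = 192 - 15 = 177$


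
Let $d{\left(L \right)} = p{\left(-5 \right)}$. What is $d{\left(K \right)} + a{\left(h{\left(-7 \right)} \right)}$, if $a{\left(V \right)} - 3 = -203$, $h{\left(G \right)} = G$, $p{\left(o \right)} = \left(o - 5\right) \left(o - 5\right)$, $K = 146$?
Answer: $-100$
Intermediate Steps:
$p{\left(o \right)} = \left(-5 + o\right)^{2}$ ($p{\left(o \right)} = \left(-5 + o\right) \left(-5 + o\right) = \left(-5 + o\right)^{2}$)
$d{\left(L \right)} = 100$ ($d{\left(L \right)} = \left(-5 - 5\right)^{2} = \left(-10\right)^{2} = 100$)
$a{\left(V \right)} = -200$ ($a{\left(V \right)} = 3 - 203 = -200$)
$d{\left(K \right)} + a{\left(h{\left(-7 \right)} \right)} = 100 - 200 = -100$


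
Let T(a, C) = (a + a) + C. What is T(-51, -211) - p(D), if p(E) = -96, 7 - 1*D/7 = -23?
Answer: -217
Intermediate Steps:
D = 210 (D = 49 - 7*(-23) = 49 + 161 = 210)
T(a, C) = C + 2*a (T(a, C) = 2*a + C = C + 2*a)
T(-51, -211) - p(D) = (-211 + 2*(-51)) - 1*(-96) = (-211 - 102) + 96 = -313 + 96 = -217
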